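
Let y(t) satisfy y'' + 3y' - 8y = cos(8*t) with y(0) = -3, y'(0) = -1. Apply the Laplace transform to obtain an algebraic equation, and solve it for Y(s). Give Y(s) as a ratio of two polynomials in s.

Y(s) = (-3*s^3 - 10*s^2 - 191*s - 640)/(s^4 + 3*s^3 + 56*s^2 + 192*s - 512)

Take the Laplace transform of both sides.
The derivative rules (L{y''} = s^2 Y - s·y(0) - y'(0) and L{y'} = sY - y(0), with y(0) = -3, y'(0) = -1) turn the left side into (s^2 + 3*s - 8)Y - (-3*s - 10).
The right side is L{cos(8*t)} = s/(s^2 + 64).
So (s^2 + 3*s - 8)Y = s/(s^2 + 64) + (-3*s - 10).
Isolate Y and clear denominators.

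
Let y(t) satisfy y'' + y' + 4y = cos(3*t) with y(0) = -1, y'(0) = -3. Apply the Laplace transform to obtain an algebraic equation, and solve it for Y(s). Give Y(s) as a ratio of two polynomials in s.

Y(s) = (-s^3 - 4*s^2 - 8*s - 36)/(s^4 + s^3 + 13*s^2 + 9*s + 36)

Transform both sides with L{·}.
With L{y''} = s^2 Y - s·y(0) - y'(0) and L{y'} = sY - y(0), with y(0) = -1, y'(0) = -3: the LHS transforms to (s^2 + s + 4)Y - (-s - 4).
The right side is L{cos(3*t)} = s/(s^2 + 9).
So (s^2 + s + 4)Y = s/(s^2 + 9) + (-s - 4).
Isolate Y and clear denominators.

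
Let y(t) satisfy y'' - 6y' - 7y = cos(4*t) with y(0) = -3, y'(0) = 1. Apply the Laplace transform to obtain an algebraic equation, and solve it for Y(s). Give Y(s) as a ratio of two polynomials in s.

Take the Laplace transform of both sides.
The derivative rules (L{y''} = s^2 Y - s·y(0) - y'(0) and L{y'} = sY - y(0), with y(0) = -3, y'(0) = 1) turn the left side into (s^2 - 6*s - 7)Y - (-3*s + 19).
The right side is L{cos(4*t)} = s/(s^2 + 16).
So (s^2 - 6*s - 7)Y = s/(s^2 + 16) + (-3*s + 19).
Divide through and combine into a single rational function.

Y(s) = (-3*s^3 + 19*s^2 - 47*s + 304)/(s^4 - 6*s^3 + 9*s^2 - 96*s - 112)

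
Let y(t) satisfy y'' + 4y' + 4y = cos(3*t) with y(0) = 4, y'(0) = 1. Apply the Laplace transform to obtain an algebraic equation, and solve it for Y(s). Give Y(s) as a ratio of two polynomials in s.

Y(s) = (4*s^3 + 17*s^2 + 37*s + 153)/(s^4 + 4*s^3 + 13*s^2 + 36*s + 36)

Apply the Laplace transform to the equation.
Using L{y''} = s^2 Y - s·y(0) - y'(0) and L{y'} = sY - y(0), with y(0) = 4, y'(0) = 1, the left side becomes (s^2 + 4*s + 4)Y - (4*s + 17).
The right side is L{cos(3*t)} = s/(s^2 + 9).
So (s^2 + 4*s + 4)Y = s/(s^2 + 9) + (4*s + 17).
Isolate Y and clear denominators.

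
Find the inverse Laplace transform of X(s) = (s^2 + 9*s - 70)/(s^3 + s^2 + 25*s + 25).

sin(5*t) + 4*cos(5*t) - 3*exp(-t)

Factor the denominator: s^3 + s^2 + 25*s + 25 = (s + 1)*(s^2 + 25).
Partial fraction decomposition gives [-3/(s + 1)] + [4*s/(s^2 + 25)] + [5/(s^2 + 25)].
Invert each term: -3/(s + 1) ↔ -3e^(-t); 4·s/(s^2 + 25) ↔ 4cos(5t); 1·5/(s^2 + 25) ↔ sin(5t).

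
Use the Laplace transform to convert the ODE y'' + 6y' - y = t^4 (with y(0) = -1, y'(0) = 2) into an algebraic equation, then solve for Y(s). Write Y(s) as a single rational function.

Apply the Laplace transform to the equation.
Using L{y''} = s^2 Y - s·y(0) - y'(0) and L{y'} = sY - y(0), with y(0) = -1, y'(0) = 2, the left side becomes (s^2 + 6*s - 1)Y - (-s - 4).
The right side is L{t^4} = 24/s^5.
So (s^2 + 6*s - 1)Y = 24/s^5 + (-s - 4).
Solve for Y(s) and write it as one ratio of polynomials.

Y(s) = (-s^6 - 4*s^5 + 24)/(s^7 + 6*s^6 - s^5)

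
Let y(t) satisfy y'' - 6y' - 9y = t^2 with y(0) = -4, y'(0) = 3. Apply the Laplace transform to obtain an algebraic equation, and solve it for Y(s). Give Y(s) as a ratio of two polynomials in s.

Transform both sides with L{·}.
Using L{y''} = s^2 Y - s·y(0) - y'(0) and L{y'} = sY - y(0), with y(0) = -4, y'(0) = 3, the left side becomes (s^2 - 6*s - 9)Y - (-4*s + 27).
The right side is L{t^2} = 2/s^3.
So (s^2 - 6*s - 9)Y = 2/s^3 + (-4*s + 27).
Solve for Y(s) and write it as one ratio of polynomials.

Y(s) = (-4*s^4 + 27*s^3 + 2)/(s^5 - 6*s^4 - 9*s^3)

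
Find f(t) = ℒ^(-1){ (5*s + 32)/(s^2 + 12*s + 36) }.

Factor the denominator: s^2 + 12*s + 36 = (s + 6)^2.
Partial fraction decomposition gives [5/(s + 6)] + [2/(s + 6)^2].
Invert each term: 5/(s + 6) ↔ 5e^(-6t); 2/(s + 6)^2 ↔ 2t·e^(-6t).

f(t) = 2*t*exp(-6*t) + 5*exp(-6*t)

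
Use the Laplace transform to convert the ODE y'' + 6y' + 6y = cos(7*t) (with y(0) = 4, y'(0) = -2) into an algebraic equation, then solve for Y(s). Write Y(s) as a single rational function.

Take the Laplace transform of both sides.
Using L{y''} = s^2 Y - s·y(0) - y'(0) and L{y'} = sY - y(0), with y(0) = 4, y'(0) = -2, the left side becomes (s^2 + 6*s + 6)Y - (4*s + 22).
The right side is L{cos(7*t)} = s/(s^2 + 49).
So (s^2 + 6*s + 6)Y = s/(s^2 + 49) + (4*s + 22).
Divide through and combine into a single rational function.

Y(s) = (4*s^3 + 22*s^2 + 197*s + 1078)/(s^4 + 6*s^3 + 55*s^2 + 294*s + 294)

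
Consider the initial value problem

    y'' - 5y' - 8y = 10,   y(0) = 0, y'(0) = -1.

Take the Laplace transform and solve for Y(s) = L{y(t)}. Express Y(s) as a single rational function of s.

Transform both sides with L{·}.
With L{y''} = s^2 Y - s·y(0) - y'(0) and L{y'} = sY - y(0), with y(0) = 0, y'(0) = -1: the LHS transforms to (s^2 - 5*s - 8)Y - (-1).
The right side is L{10} = 10/s.
So (s^2 - 5*s - 8)Y = 10/s + (-1).
Solve for Y(s) and write it as one ratio of polynomials.

Y(s) = (-s + 10)/(s^3 - 5*s^2 - 8*s)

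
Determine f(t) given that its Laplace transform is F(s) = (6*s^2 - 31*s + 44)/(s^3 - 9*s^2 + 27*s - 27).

f(t) = 5*t^2*exp(3*t)/2 + 5*t*exp(3*t) + 6*exp(3*t)

Factor the denominator: s^3 - 9*s^2 + 27*s - 27 = (s - 3)^3.
Partial fraction decomposition gives [6/(s - 3)] + [5/(s - 3)^2] + [5/(s - 3)^3].
Invert each term: 6/(s - 3) ↔ 6e^(3t); 5/(s - 3)^2 ↔ 5t·e^(3t); 5/(s - 3)^3 ↔ (5/2)t^2·e^(3t).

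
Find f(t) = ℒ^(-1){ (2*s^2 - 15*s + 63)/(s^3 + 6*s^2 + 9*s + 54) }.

Factor the denominator: s^3 + 6*s^2 + 9*s + 54 = (s + 6)*(s^2 + 9).
Partial fraction decomposition gives [5/(s + 6)] + [-3*s/(s^2 + 9)] + [3/(s^2 + 9)].
Invert each term: 5/(s + 6) ↔ 5e^(-6t); -3·s/(s^2 + 9) ↔ -3cos(3t); 1·3/(s^2 + 9) ↔ sin(3t).

f(t) = sin(3*t) - 3*cos(3*t) + 5*exp(-6*t)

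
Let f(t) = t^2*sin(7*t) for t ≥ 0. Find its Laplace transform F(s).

L{sin(7t)} = 7/(s^2 + 49).
Then apply L{t^2·g(t)} = (-1)^2 d^2/ds^2[G(s)] with G(s) = 7/(s^2 + 49):
differentiating 2 times and applying the sign gives 14*(3*s^2 - 49)/(s^2 + 49)^3.

F(s) = 14*(3*s^2 - 49)/(s^2 + 49)^3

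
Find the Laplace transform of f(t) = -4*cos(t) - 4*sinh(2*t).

-4*s/(s^2 + 1) - 8/(s^2 - 4)

Apply the Laplace transform termwise.
(-4)·[L{sinh(2t)} = 2/(s^2 - 4)]; (-4)·[L{cos(t)} = s/(s^2 + 1)].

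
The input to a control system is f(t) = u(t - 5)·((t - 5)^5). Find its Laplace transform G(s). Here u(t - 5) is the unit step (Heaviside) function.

By the second shifting theorem, L{u(t - c)·g(t - c)} = e^(-cs)·H(s) with c = 5 and H(s) = L{g(t)}.
L{t^5} = 5!/s^6 = 120/s^6.

G(s) = 120*exp(-5*s)/s^6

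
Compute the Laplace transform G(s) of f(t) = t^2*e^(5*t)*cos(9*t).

G(s) = 2*(s - 5)*(s^2 - 10*s - 218)/(s^2 - 10*s + 106)^3

L{cos(9t)} = s/(s^2 + 81).
Multiplying by e^(5t) shifts s → s - 5, so L{e^(5*t)*cos(9*t)} = (s - 5)/((s - 5)^2 + 81).
Then apply L{t^2·g(t)} = (-1)^2 d^2/ds^2[H(s)] with H(s) = (s - 5)/((s - 5)^2 + 81):
differentiating 2 times and applying the sign gives 2*(s - 5)*(s^2 - 10*s - 218)/(s^2 - 10*s + 106)^3.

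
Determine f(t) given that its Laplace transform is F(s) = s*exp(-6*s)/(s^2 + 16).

f(t) = Heaviside(t - 6)*(cos(4*t - 24))

The factor e^(-6s) signals a time shift by c = 6 (second shifting theorem).
L{cos(4t)} = s/(s^2 + 16), so L^-1{s/(s^2 + 16)} = cos(4*t).
Hence the inverse is u(t - 6) times that function evaluated at t - 6.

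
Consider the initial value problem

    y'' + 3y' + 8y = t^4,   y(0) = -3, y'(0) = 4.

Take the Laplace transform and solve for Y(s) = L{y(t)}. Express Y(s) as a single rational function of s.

Y(s) = (-3*s^6 - 5*s^5 + 24)/(s^7 + 3*s^6 + 8*s^5)

Transform both sides with L{·}.
Using L{y''} = s^2 Y - s·y(0) - y'(0) and L{y'} = sY - y(0), with y(0) = -3, y'(0) = 4, the left side becomes (s^2 + 3*s + 8)Y - (-3*s - 5).
The right side is L{t^4} = 24/s^5.
So (s^2 + 3*s + 8)Y = 24/s^5 + (-3*s - 5).
Divide through and combine into a single rational function.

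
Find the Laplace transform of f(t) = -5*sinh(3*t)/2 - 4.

By linearity of the Laplace transform, transform each term separately.
(-5/2)·[L{sinh(3t)} = 3/(s^2 - 9)]; L{-4} = -4/s.

-15/(2*(s^2 - 9)) - 4/s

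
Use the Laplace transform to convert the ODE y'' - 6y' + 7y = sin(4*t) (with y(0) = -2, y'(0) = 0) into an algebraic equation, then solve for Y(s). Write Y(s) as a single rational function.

Y(s) = (-2*s^3 + 12*s^2 - 32*s + 196)/(s^4 - 6*s^3 + 23*s^2 - 96*s + 112)

Laplace-transform each side.
With L{y''} = s^2 Y - s·y(0) - y'(0) and L{y'} = sY - y(0), with y(0) = -2, y'(0) = 0: the LHS transforms to (s^2 - 6*s + 7)Y - (-2*s + 12).
The right side is L{sin(4*t)} = 4/(s^2 + 16).
So (s^2 - 6*s + 7)Y = 4/(s^2 + 16) + (-2*s + 12).
Divide through and combine into a single rational function.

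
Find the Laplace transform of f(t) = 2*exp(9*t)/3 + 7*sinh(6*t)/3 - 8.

By linearity of the Laplace transform, transform each term separately.
(7/3)·[L{sinh(6t)} = 6/(s^2 - 36)]; (2/3)·[L{e^(9t)} = 1/(s - 9)]; L{-8} = -8/s.

14/(s^2 - 36) + 2/(3*(s - 9)) - 8/s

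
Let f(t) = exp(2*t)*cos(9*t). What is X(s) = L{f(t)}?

X(s) = (s - 2)/((s - 2)^2 + 81)

L{cos(9t)} = s/(s^2 + 81).
By the first shifting theorem, multiplying by e^(2t) replaces s with s - 2.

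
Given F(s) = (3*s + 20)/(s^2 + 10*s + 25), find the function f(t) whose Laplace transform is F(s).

Factor the denominator: s^2 + 10*s + 25 = (s + 5)^2.
Partial fraction decomposition gives [3/(s + 5)] + [5/(s + 5)^2].
Invert each term: 3/(s + 5) ↔ 3e^(-5t); 5/(s + 5)^2 ↔ 5t·e^(-5t).

f(t) = 5*t*exp(-5*t) + 3*exp(-5*t)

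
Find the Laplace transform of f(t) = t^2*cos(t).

2*s*(s^2 - 3)/(s^2 + 1)^3

L{cos(t)} = s/(s^2 + 1).
Then apply L{t^2·g(t)} = (-1)^2 d^2/ds^2[G(s)] with G(s) = s/(s^2 + 1):
differentiating 2 times and applying the sign gives 2*s*(s^2 - 3)/(s^2 + 1)^3.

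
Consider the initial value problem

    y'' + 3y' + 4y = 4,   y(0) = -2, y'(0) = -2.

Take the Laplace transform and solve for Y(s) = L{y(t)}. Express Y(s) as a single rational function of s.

Laplace-transform each side.
The derivative rules (L{y''} = s^2 Y - s·y(0) - y'(0) and L{y'} = sY - y(0), with y(0) = -2, y'(0) = -2) turn the left side into (s^2 + 3*s + 4)Y - (-2*s - 8).
The right side is L{4} = 4/s.
So (s^2 + 3*s + 4)Y = 4/s + (-2*s - 8).
Divide through and combine into a single rational function.

Y(s) = (-2*s^2 - 8*s + 4)/(s^3 + 3*s^2 + 4*s)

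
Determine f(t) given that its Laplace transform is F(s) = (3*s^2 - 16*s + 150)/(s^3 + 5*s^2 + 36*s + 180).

f(t) = -sin(6*t) - 2*cos(6*t) + 5*exp(-5*t)

Factor the denominator: s^3 + 5*s^2 + 36*s + 180 = (s + 5)*(s^2 + 36).
Partial fraction decomposition gives [5/(s + 5)] + [-2*s/(s^2 + 36)] + [-6/(s^2 + 36)].
Invert each term: 5/(s + 5) ↔ 5e^(-5t); -2·s/(s^2 + 36) ↔ -2cos(6t); -1·6/(s^2 + 36) ↔ -sin(6t).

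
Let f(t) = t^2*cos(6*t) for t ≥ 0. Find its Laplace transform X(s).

X(s) = 2*s*(s^2 - 108)/(s^2 + 36)^3

L{cos(6t)} = s/(s^2 + 36).
Then apply L{t^2·g(t)} = (-1)^2 d^2/ds^2[G(s)] with G(s) = s/(s^2 + 36):
differentiating 2 times and applying the sign gives 2*s*(s^2 - 108)/(s^2 + 36)^3.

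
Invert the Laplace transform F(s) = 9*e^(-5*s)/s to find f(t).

f(t) = Heaviside(t - 5)*(9)

The factor e^(-5s) signals a time shift by c = 5 (second shifting theorem).
L{9} = 9/s, so L^-1{9/s} = 9.
Hence the inverse is u(t - 5) times that function evaluated at t - 5.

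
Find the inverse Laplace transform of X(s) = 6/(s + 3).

6*exp(-3*t)

Since L{e^(-3t)} = 1/(s + 3), the inverse is exp(-3*t), scaled by 6.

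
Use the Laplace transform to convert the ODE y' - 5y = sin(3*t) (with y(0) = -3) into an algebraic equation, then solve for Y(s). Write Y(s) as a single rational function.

Transform both sides with L{·}.
The derivative rules (L{y'} = sY - y(0) = sY - (-3)) turn the left side into (s - 5)Y - (-3).
The right side is L{sin(3*t)} = 3/(s^2 + 9).
So (s - 5)Y = 3/(s^2 + 9) + (-3).
Isolate Y and clear denominators.

Y(s) = (-3*s^2 - 24)/(s^3 - 5*s^2 + 9*s - 45)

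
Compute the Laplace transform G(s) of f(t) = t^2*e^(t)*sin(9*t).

L{sin(9t)} = 9/(s^2 + 81).
Multiplying by e^(t) shifts s → s - 1, so L{e^(t)*sin(9*t)} = 9/((s - 1)^2 + 81).
Then apply L{t^2·g(t)} = (-1)^2 d^2/ds^2[H(s)] with H(s) = 9/((s - 1)^2 + 81):
differentiating 2 times and applying the sign gives 54*(s^2 - 2*s - 26)/(s^2 - 2*s + 82)^3.

G(s) = 54*(s^2 - 2*s - 26)/(s^2 - 2*s + 82)^3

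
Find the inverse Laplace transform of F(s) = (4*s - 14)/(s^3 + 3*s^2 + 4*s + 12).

-sin(2*t) + 2*cos(2*t) - 2*exp(-3*t)

Factor the denominator: s^3 + 3*s^2 + 4*s + 12 = (s + 3)*(s^2 + 4).
Partial fraction decomposition gives [-2/(s + 3)] + [2*s/(s^2 + 4)] + [-2/(s^2 + 4)].
Invert each term: -2/(s + 3) ↔ -2e^(-3t); 2·s/(s^2 + 4) ↔ 2cos(2t); -1·2/(s^2 + 4) ↔ -sin(2t).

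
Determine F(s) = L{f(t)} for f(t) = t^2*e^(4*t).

L{e^(4t)} = 1/(s - 4).
Then apply L{t^2·g(t)} = (-1)^2 d^2/ds^2[G(s)] with G(s) = 1/(s - 4):
differentiating 2 times and applying the sign gives 2/(s - 4)^3.

F(s) = 2/(s - 4)^3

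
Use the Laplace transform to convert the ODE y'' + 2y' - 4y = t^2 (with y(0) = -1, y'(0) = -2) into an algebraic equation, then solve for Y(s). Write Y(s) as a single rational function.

Take the Laplace transform of both sides.
The derivative rules (L{y''} = s^2 Y - s·y(0) - y'(0) and L{y'} = sY - y(0), with y(0) = -1, y'(0) = -2) turn the left side into (s^2 + 2*s - 4)Y - (-s - 4).
The right side is L{t^2} = 2/s^3.
So (s^2 + 2*s - 4)Y = 2/s^3 + (-s - 4).
Solve for Y(s) and write it as one ratio of polynomials.

Y(s) = (-s^4 - 4*s^3 + 2)/(s^5 + 2*s^4 - 4*s^3)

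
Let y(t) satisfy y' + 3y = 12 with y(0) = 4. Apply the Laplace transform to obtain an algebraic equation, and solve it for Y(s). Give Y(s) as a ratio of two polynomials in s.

Y(s) = 4/s

Transform both sides with L{·}.
Using L{y'} = sY - y(0) = sY - 4, the left side becomes (s + 3)Y - (4).
The right side is L{12} = 12/s.
So (s + 3)Y = 12/s + (4).
Divide through and combine into a single rational function.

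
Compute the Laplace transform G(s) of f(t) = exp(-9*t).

L{e^(-9t)} = 1/(s + 9).

G(s) = 1/(s + 9)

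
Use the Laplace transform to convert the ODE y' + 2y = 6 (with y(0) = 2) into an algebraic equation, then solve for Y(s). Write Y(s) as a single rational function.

Laplace-transform each side.
With L{y'} = sY - y(0) = sY - 2: the LHS transforms to (s + 2)Y - (2).
The right side is L{6} = 6/s.
So (s + 2)Y = 6/s + (2).
Isolate Y and clear denominators.

Y(s) = (2*s + 6)/(s^2 + 2*s)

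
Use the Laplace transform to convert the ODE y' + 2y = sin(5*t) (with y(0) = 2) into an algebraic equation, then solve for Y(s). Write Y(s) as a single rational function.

Y(s) = (2*s^2 + 55)/(s^3 + 2*s^2 + 25*s + 50)

Laplace-transform each side.
The derivative rules (L{y'} = sY - y(0) = sY - 2) turn the left side into (s + 2)Y - (2).
The right side is L{sin(5*t)} = 5/(s^2 + 25).
So (s + 2)Y = 5/(s^2 + 25) + (2).
Solve for Y(s) and write it as one ratio of polynomials.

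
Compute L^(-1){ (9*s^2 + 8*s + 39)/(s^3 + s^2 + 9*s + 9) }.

sin(3*t) + 5*cos(3*t) + 4*exp(-t)

Factor the denominator: s^3 + s^2 + 9*s + 9 = (s + 1)*(s^2 + 9).
Partial fraction decomposition gives [4/(s + 1)] + [5*s/(s^2 + 9)] + [3/(s^2 + 9)].
Invert each term: 4/(s + 1) ↔ 4e^(-t); 5·s/(s^2 + 9) ↔ 5cos(3t); 1·3/(s^2 + 9) ↔ sin(3t).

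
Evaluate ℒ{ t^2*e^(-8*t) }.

2/(s + 8)^3

L{e^(-8t)} = 1/(s + 8).
Then apply L{t^2·g(t)} = (-1)^2 d^2/ds^2[G(s)] with G(s) = 1/(s + 8):
differentiating 2 times and applying the sign gives 2/(s + 8)^3.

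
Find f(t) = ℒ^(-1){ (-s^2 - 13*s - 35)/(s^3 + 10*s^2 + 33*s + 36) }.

Factor the denominator: s^3 + 10*s^2 + 33*s + 36 = (s + 3)^2*(s + 4).
Partial fraction decomposition gives [-2/(s + 3)] + [-5/(s + 3)^2] + [1/(s + 4)].
Invert each term: -2/(s + 3) ↔ -2e^(-3t); -5/(s + 3)^2 ↔ -5t·e^(-3t); 1/(s + 4) ↔ e^(-4t).

f(t) = -5*t*exp(-3*t) - 2*exp(-3*t) + exp(-4*t)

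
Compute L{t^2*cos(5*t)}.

2*s*(s^2 - 75)/(s^2 + 25)^3

L{cos(5t)} = s/(s^2 + 25).
Then apply L{t^2·g(t)} = (-1)^2 d^2/ds^2[G(s)] with G(s) = s/(s^2 + 25):
differentiating 2 times and applying the sign gives 2*s*(s^2 - 75)/(s^2 + 25)^3.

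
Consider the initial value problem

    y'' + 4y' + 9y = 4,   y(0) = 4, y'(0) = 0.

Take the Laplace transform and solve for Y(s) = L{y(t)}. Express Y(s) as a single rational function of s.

Y(s) = (4*s^2 + 16*s + 4)/(s^3 + 4*s^2 + 9*s)

Take the Laplace transform of both sides.
Using L{y''} = s^2 Y - s·y(0) - y'(0) and L{y'} = sY - y(0), with y(0) = 4, y'(0) = 0, the left side becomes (s^2 + 4*s + 9)Y - (4*s + 16).
The right side is L{4} = 4/s.
So (s^2 + 4*s + 9)Y = 4/s + (4*s + 16).
Solve for Y(s) and write it as one ratio of polynomials.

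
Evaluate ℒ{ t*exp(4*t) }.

L{e^(4t)} = 1/(s - 4).
Then apply L{t·g(t)} = -d/ds[G(s)] with G(s) = 1/(s - 4):
differentiating 1 time and applying the sign gives (s - 4)^(-2).

(s - 4)^(-2)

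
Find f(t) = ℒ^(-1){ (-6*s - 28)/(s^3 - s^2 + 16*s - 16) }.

f(t) = -2*exp(t) - sin(4*t) + 2*cos(4*t)

Factor the denominator: s^3 - s^2 + 16*s - 16 = (s - 1)*(s^2 + 16).
Partial fraction decomposition gives [-2/(s - 1)] + [2*s/(s^2 + 16)] + [-4/(s^2 + 16)].
Invert each term: -2/(s - 1) ↔ -2e^(t); 2·s/(s^2 + 16) ↔ 2cos(4t); -1·4/(s^2 + 16) ↔ -sin(4t).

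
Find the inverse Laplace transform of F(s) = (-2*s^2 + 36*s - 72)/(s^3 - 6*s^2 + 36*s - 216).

Factor the denominator: s^3 - 6*s^2 + 36*s - 216 = (s - 6)*(s^2 + 36).
Partial fraction decomposition gives [1/(s - 6)] + [-3*s/(s^2 + 36)] + [18/(s^2 + 36)].
Invert each term: 1/(s - 6) ↔ e^(6t); -3·s/(s^2 + 36) ↔ -3cos(6t); 3·6/(s^2 + 36) ↔ 3sin(6t).

exp(6*t) + 3*sin(6*t) - 3*cos(6*t)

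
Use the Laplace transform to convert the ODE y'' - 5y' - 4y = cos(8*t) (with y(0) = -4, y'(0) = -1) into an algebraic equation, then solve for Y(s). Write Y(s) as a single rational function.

Y(s) = (-4*s^3 + 19*s^2 - 255*s + 1216)/(s^4 - 5*s^3 + 60*s^2 - 320*s - 256)

Laplace-transform each side.
The derivative rules (L{y''} = s^2 Y - s·y(0) - y'(0) and L{y'} = sY - y(0), with y(0) = -4, y'(0) = -1) turn the left side into (s^2 - 5*s - 4)Y - (-4*s + 19).
The right side is L{cos(8*t)} = s/(s^2 + 64).
So (s^2 - 5*s - 4)Y = s/(s^2 + 64) + (-4*s + 19).
Solve for Y(s) and write it as one ratio of polynomials.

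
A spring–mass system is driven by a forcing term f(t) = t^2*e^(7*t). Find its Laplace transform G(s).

G(s) = 2/(s - 7)^3

L{e^(7t)} = 1/(s - 7).
Then apply L{t^2·g(t)} = (-1)^2 d^2/ds^2[H(s)] with H(s) = 1/(s - 7):
differentiating 2 times and applying the sign gives 2/(s - 7)^3.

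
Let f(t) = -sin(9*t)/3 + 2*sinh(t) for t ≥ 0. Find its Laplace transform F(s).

Apply the Laplace transform termwise.
(2)·[L{sinh(t)} = 1/(s^2 - 1)]; (-1/3)·[L{sin(9t)} = 9/(s^2 + 81)].

F(s) = -3/(s^2 + 81) + 2/(s^2 - 1)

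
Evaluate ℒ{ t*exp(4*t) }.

L{e^(4t)} = 1/(s - 4).
Then apply L{t·g(t)} = -d/ds[G(s)] with G(s) = 1/(s - 4):
differentiating 1 time and applying the sign gives (s - 4)^(-2).

(s - 4)^(-2)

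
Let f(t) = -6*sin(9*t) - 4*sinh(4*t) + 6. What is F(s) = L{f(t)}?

F(s) = -54/(s^2 + 81) - 16/(s^2 - 16) + 6/s

By linearity of the Laplace transform, transform each term separately.
L{6} = 6/s; (-4)·[L{sinh(4t)} = 4/(s^2 - 16)]; (-6)·[L{sin(9t)} = 9/(s^2 + 81)].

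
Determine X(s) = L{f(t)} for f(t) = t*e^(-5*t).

X(s) = (s + 5)^(-2)

L{e^(-5t)} = 1/(s + 5).
Then apply L{t·g(t)} = -d/ds[G(s)] with G(s) = 1/(s + 5):
differentiating 1 time and applying the sign gives (s + 5)^(-2).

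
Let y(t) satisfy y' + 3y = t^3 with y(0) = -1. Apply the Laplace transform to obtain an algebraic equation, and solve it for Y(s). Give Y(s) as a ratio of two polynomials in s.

Y(s) = (-s^4 + 6)/(s^5 + 3*s^4)

Laplace-transform each side.
With L{y'} = sY - y(0) = sY - (-1): the LHS transforms to (s + 3)Y - (-1).
The right side is L{t^3} = 6/s^4.
So (s + 3)Y = 6/s^4 + (-1).
Isolate Y and clear denominators.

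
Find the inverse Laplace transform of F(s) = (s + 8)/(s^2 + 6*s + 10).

5*exp(-3*t)*sin(t) + exp(-3*t)*cos(t)

Complete the square in the denominator: s^2 + 6*s + 10 = (s + 3)^2 + 1^2.
Split the numerator to match: s + 8 = 1·(s + 3) + 5·1.
Invert each term: 1·(s + 3)/((s + 3)^2 + 1) ↔ e^(-3t)cos(t); 5·1/((s + 3)^2 + 1) ↔ 5e^(-3t)sin(t).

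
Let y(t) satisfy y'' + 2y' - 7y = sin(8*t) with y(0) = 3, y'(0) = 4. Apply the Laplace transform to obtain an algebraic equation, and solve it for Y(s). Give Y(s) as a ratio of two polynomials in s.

Transform both sides with L{·}.
With L{y''} = s^2 Y - s·y(0) - y'(0) and L{y'} = sY - y(0), with y(0) = 3, y'(0) = 4: the LHS transforms to (s^2 + 2*s - 7)Y - (3*s + 10).
The right side is L{sin(8*t)} = 8/(s^2 + 64).
So (s^2 + 2*s - 7)Y = 8/(s^2 + 64) + (3*s + 10).
Solve for Y(s) and write it as one ratio of polynomials.

Y(s) = (3*s^3 + 10*s^2 + 192*s + 648)/(s^4 + 2*s^3 + 57*s^2 + 128*s - 448)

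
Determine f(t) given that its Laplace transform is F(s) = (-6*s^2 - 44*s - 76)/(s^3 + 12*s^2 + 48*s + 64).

Factor the denominator: s^3 + 12*s^2 + 48*s + 64 = (s + 4)^3.
Partial fraction decomposition gives [-6/(s + 4)] + [4/(s + 4)^2] + [4/(s + 4)^3].
Invert each term: -6/(s + 4) ↔ -6e^(-4t); 4/(s + 4)^2 ↔ 4t·e^(-4t); 4/(s + 4)^3 ↔ (2)t^2·e^(-4t).

f(t) = 2*t^2*exp(-4*t) + 4*t*exp(-4*t) - 6*exp(-4*t)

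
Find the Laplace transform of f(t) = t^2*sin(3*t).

L{sin(3t)} = 3/(s^2 + 9).
Then apply L{t^2·g(t)} = (-1)^2 d^2/ds^2[G(s)] with G(s) = 3/(s^2 + 9):
differentiating 2 times and applying the sign gives 18*(s^2 - 3)/(s^2 + 9)^3.

18*(s^2 - 3)/(s^2 + 9)^3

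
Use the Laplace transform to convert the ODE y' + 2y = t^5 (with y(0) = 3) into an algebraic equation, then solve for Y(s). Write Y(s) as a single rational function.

Take the Laplace transform of both sides.
With L{y'} = sY - y(0) = sY - 3: the LHS transforms to (s + 2)Y - (3).
The right side is L{t^5} = 120/s^6.
So (s + 2)Y = 120/s^6 + (3).
Solve for Y(s) and write it as one ratio of polynomials.

Y(s) = (3*s^6 + 120)/(s^7 + 2*s^6)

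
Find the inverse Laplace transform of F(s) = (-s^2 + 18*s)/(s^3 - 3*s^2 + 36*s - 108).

Factor the denominator: s^3 - 3*s^2 + 36*s - 108 = (s - 3)*(s^2 + 36).
Partial fraction decomposition gives [1/(s - 3)] + [-2*s/(s^2 + 36)] + [12/(s^2 + 36)].
Invert each term: 1/(s - 3) ↔ e^(3t); -2·s/(s^2 + 36) ↔ -2cos(6t); 2·6/(s^2 + 36) ↔ 2sin(6t).

exp(3*t) + 2*sin(6*t) - 2*cos(6*t)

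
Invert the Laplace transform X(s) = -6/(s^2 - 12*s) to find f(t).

f(t) = -exp(6*t)*sinh(6*t)

Rewrite the denominator: s^2 - 12*s = (s - 6)^2 - 36.
The form in (s - 6) signals a first-shifting-theorem factor e^(6t).
Since L{sinh(6t)} = 6/(s^2 - 36), the inverse is e^(6*t)*sinh(6*t), scaled by -1.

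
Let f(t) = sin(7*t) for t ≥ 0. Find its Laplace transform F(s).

L{sin(7t)} = 7/(s^2 + 49).

F(s) = 7/(s^2 + 49)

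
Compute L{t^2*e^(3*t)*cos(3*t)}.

2*(s - 3)*(s^2 - 6*s - 18)/(s^2 - 6*s + 18)^3

L{cos(3t)} = s/(s^2 + 9).
Multiplying by e^(3t) shifts s → s - 3, so L{e^(3*t)*cos(3*t)} = (s - 3)/((s - 3)^2 + 9).
Then apply L{t^2·g(t)} = (-1)^2 d^2/ds^2[G(s)] with G(s) = (s - 3)/((s - 3)^2 + 9):
differentiating 2 times and applying the sign gives 2*(s - 3)*(s^2 - 6*s - 18)/(s^2 - 6*s + 18)^3.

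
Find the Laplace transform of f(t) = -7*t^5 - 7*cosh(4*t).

-7*s/(s^2 - 16) - 840/s^6

Apply the Laplace transform termwise.
(-7)·[L{cosh(4t)} = s/(s^2 - 16)]; (-7)·[L{t^5} = 5!/s^6 = 120/s^6].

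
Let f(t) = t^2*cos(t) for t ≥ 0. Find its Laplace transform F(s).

F(s) = 2*s*(s^2 - 3)/(s^2 + 1)^3

L{cos(t)} = s/(s^2 + 1).
Then apply L{t^2·g(t)} = (-1)^2 d^2/ds^2[G(s)] with G(s) = s/(s^2 + 1):
differentiating 2 times and applying the sign gives 2*s*(s^2 - 3)/(s^2 + 1)^3.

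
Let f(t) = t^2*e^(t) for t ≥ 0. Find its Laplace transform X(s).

X(s) = 2/(s - 1)^3

L{t^2} = 2!/s^3 = 2/s^3.
By the first shifting theorem, multiplying by e^(t) replaces s with s - 1.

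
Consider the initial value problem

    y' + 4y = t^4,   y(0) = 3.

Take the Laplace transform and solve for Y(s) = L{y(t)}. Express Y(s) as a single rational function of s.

Y(s) = (3*s^5 + 24)/(s^6 + 4*s^5)

Laplace-transform each side.
The derivative rules (L{y'} = sY - y(0) = sY - 3) turn the left side into (s + 4)Y - (3).
The right side is L{t^4} = 24/s^5.
So (s + 4)Y = 24/s^5 + (3).
Divide through and combine into a single rational function.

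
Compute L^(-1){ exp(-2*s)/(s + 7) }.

The factor e^(-2s) signals a time shift by c = 2 (second shifting theorem).
L{e^(-7t)} = 1/(s + 7), so L^-1{1/(s + 7)} = exp(-7*t).
Hence the inverse is u(t - 2) times that function evaluated at t - 2.

Heaviside(t - 2)*(exp(-7*t + 14))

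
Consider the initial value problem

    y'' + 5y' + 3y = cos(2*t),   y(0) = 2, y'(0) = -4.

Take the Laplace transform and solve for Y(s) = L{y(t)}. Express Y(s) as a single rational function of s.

Laplace-transform each side.
Using L{y''} = s^2 Y - s·y(0) - y'(0) and L{y'} = sY - y(0), with y(0) = 2, y'(0) = -4, the left side becomes (s^2 + 5*s + 3)Y - (2*s + 6).
The right side is L{cos(2*t)} = s/(s^2 + 4).
So (s^2 + 5*s + 3)Y = s/(s^2 + 4) + (2*s + 6).
Solve for Y(s) and write it as one ratio of polynomials.

Y(s) = (2*s^3 + 6*s^2 + 9*s + 24)/(s^4 + 5*s^3 + 7*s^2 + 20*s + 12)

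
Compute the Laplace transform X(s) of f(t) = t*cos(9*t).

X(s) = (s - 9)*(s + 9)/(s^2 + 81)^2

L{cos(9t)} = s/(s^2 + 81).
Then apply L{t·g(t)} = -d/ds[G(s)] with G(s) = s/(s^2 + 81):
differentiating 1 time and applying the sign gives (s - 9)*(s + 9)/(s^2 + 81)^2.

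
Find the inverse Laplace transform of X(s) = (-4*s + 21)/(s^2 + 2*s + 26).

Complete the square in the denominator: s^2 + 2*s + 26 = (s + 1)^2 + 5^2.
Split the numerator to match: -4*s + 21 = -4·(s + 1) + 5·5.
Invert each term: -4·(s + 1)/((s + 1)^2 + 25) ↔ -4e^(-t)cos(5t); 5·5/((s + 1)^2 + 25) ↔ 5e^(-t)sin(5t).

5*exp(-t)*sin(5*t) - 4*exp(-t)*cos(5*t)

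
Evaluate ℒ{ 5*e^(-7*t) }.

L{5} = 5/s.
By the first shifting theorem, multiplying by e^(-7t) replaces s with s + 7.

5/(s + 7)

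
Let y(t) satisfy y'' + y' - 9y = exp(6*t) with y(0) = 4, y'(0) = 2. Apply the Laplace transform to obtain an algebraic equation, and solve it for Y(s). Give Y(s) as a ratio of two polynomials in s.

Transform both sides with L{·}.
With L{y''} = s^2 Y - s·y(0) - y'(0) and L{y'} = sY - y(0), with y(0) = 4, y'(0) = 2: the LHS transforms to (s^2 + s - 9)Y - (4*s + 6).
The right side is L{exp(6*t)} = 1/(s - 6).
So (s^2 + s - 9)Y = 1/(s - 6) + (4*s + 6).
Divide through and combine into a single rational function.

Y(s) = (4*s^2 - 18*s - 35)/(s^3 - 5*s^2 - 15*s + 54)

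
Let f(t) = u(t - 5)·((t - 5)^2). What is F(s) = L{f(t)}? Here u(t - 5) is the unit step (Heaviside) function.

F(s) = 2*exp(-5*s)/s^3

By the second shifting theorem, L{u(t - c)·g(t - c)} = e^(-cs)·G(s) with c = 5 and G(s) = L{g(t)}.
L{t^2} = 2!/s^3 = 2/s^3.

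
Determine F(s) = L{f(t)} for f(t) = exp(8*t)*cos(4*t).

F(s) = (s - 8)/((s - 8)^2 + 16)

L{cos(4t)} = s/(s^2 + 16).
By the first shifting theorem, multiplying by e^(8t) replaces s with s - 8.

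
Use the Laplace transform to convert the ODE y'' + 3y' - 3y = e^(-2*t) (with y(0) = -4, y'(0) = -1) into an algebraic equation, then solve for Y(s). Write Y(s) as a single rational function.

Y(s) = (-4*s^2 - 21*s - 25)/(s^3 + 5*s^2 + 3*s - 6)

Transform both sides with L{·}.
With L{y''} = s^2 Y - s·y(0) - y'(0) and L{y'} = sY - y(0), with y(0) = -4, y'(0) = -1: the LHS transforms to (s^2 + 3*s - 3)Y - (-4*s - 13).
The right side is L{e^(-2*t)} = 1/(s + 2).
So (s^2 + 3*s - 3)Y = 1/(s + 2) + (-4*s - 13).
Isolate Y and clear denominators.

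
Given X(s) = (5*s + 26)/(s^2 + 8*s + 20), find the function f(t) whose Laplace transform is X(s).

f(t) = 3*exp(-4*t)*sin(2*t) + 5*exp(-4*t)*cos(2*t)

Complete the square in the denominator: s^2 + 8*s + 20 = (s + 4)^2 + 2^2.
Split the numerator to match: 5*s + 26 = 5·(s + 4) + 3·2.
Invert each term: 5·(s + 4)/((s + 4)^2 + 4) ↔ 5e^(-4t)cos(2t); 3·2/((s + 4)^2 + 4) ↔ 3e^(-4t)sin(2t).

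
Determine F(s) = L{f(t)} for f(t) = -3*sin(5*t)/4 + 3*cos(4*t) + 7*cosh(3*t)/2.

The transform is linear, so treat each term independently.
(3)·[L{cos(4t)} = s/(s^2 + 16)]; (-3/4)·[L{sin(5t)} = 5/(s^2 + 25)]; (7/2)·[L{cosh(3t)} = s/(s^2 - 9)].

F(s) = 3*s/(s^2 + 16) + 7*s/(2*(s^2 - 9)) - 15/(4*(s^2 + 25))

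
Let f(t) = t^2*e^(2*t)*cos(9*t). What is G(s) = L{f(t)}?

L{cos(9t)} = s/(s^2 + 81).
Multiplying by e^(2t) shifts s → s - 2, so L{e^(2*t)*cos(9*t)} = (s - 2)/((s - 2)^2 + 81).
Then apply L{t^2·g(t)} = (-1)^2 d^2/ds^2[H(s)] with H(s) = (s - 2)/((s - 2)^2 + 81):
differentiating 2 times and applying the sign gives 2*(s - 2)*(s^2 - 4*s - 239)/(s^2 - 4*s + 85)^3.

G(s) = 2*(s - 2)*(s^2 - 4*s - 239)/(s^2 - 4*s + 85)^3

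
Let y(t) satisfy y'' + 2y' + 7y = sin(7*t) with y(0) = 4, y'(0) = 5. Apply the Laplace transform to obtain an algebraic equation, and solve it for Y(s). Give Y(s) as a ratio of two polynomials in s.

Y(s) = (4*s^3 + 13*s^2 + 196*s + 644)/(s^4 + 2*s^3 + 56*s^2 + 98*s + 343)

Take the Laplace transform of both sides.
With L{y''} = s^2 Y - s·y(0) - y'(0) and L{y'} = sY - y(0), with y(0) = 4, y'(0) = 5: the LHS transforms to (s^2 + 2*s + 7)Y - (4*s + 13).
The right side is L{sin(7*t)} = 7/(s^2 + 49).
So (s^2 + 2*s + 7)Y = 7/(s^2 + 49) + (4*s + 13).
Solve for Y(s) and write it as one ratio of polynomials.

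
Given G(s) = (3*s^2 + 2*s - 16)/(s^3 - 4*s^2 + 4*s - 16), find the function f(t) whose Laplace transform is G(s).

f(t) = 2*exp(4*t) + 3*sin(2*t) + cos(2*t)

Factor the denominator: s^3 - 4*s^2 + 4*s - 16 = (s - 4)*(s^2 + 4).
Partial fraction decomposition gives [2/(s - 4)] + [s/(s^2 + 4)] + [6/(s^2 + 4)].
Invert each term: 2/(s - 4) ↔ 2e^(4t); 1·s/(s^2 + 4) ↔ cos(2t); 3·2/(s^2 + 4) ↔ 3sin(2t).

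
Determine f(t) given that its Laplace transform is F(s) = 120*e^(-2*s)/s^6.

The factor e^(-2s) signals a time shift by c = 2 (second shifting theorem).
L{t^5} = 5!/s^6 = 120/s^6, so L^-1{120/s^6} = t^5.
Hence the inverse is u(t - 2) times that function evaluated at t - 2.

f(t) = Heaviside(t - 2)*((t - 2)^5)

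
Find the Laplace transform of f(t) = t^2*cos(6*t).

L{cos(6t)} = s/(s^2 + 36).
Then apply L{t^2·g(t)} = (-1)^2 d^2/ds^2[G(s)] with G(s) = s/(s^2 + 36):
differentiating 2 times and applying the sign gives 2*s*(s^2 - 108)/(s^2 + 36)^3.

2*s*(s^2 - 108)/(s^2 + 36)^3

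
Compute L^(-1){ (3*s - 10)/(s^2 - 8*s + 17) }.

Complete the square in the denominator: s^2 - 8*s + 17 = (s - 4)^2 + 1^2.
Split the numerator to match: 3*s - 10 = 3·(s - 4) + 2·1.
Invert each term: 3·(s - 4)/((s - 4)^2 + 1) ↔ 3e^(4t)cos(t); 2·1/((s - 4)^2 + 1) ↔ 2e^(4t)sin(t).

2*exp(4*t)*sin(t) + 3*exp(4*t)*cos(t)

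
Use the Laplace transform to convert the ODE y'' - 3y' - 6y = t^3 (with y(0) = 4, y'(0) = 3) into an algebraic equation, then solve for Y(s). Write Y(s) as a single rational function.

Take the Laplace transform of both sides.
Using L{y''} = s^2 Y - s·y(0) - y'(0) and L{y'} = sY - y(0), with y(0) = 4, y'(0) = 3, the left side becomes (s^2 - 3*s - 6)Y - (4*s - 9).
The right side is L{t^3} = 6/s^4.
So (s^2 - 3*s - 6)Y = 6/s^4 + (4*s - 9).
Divide through and combine into a single rational function.

Y(s) = (4*s^5 - 9*s^4 + 6)/(s^6 - 3*s^5 - 6*s^4)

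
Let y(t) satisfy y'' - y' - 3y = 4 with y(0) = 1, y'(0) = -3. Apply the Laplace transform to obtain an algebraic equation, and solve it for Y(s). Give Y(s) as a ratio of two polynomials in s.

Transform both sides with L{·}.
With L{y''} = s^2 Y - s·y(0) - y'(0) and L{y'} = sY - y(0), with y(0) = 1, y'(0) = -3: the LHS transforms to (s^2 - s - 3)Y - (s - 4).
The right side is L{4} = 4/s.
So (s^2 - s - 3)Y = 4/s + (s - 4).
Isolate Y and clear denominators.

Y(s) = (s^2 - 4*s + 4)/(s^3 - s^2 - 3*s)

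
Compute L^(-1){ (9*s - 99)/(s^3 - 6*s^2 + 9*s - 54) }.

-exp(6*t) + 5*sin(3*t) + cos(3*t)

Factor the denominator: s^3 - 6*s^2 + 9*s - 54 = (s - 6)*(s^2 + 9).
Partial fraction decomposition gives [-1/(s - 6)] + [s/(s^2 + 9)] + [15/(s^2 + 9)].
Invert each term: -1/(s - 6) ↔ -e^(6t); 1·s/(s^2 + 9) ↔ cos(3t); 5·3/(s^2 + 9) ↔ 5sin(3t).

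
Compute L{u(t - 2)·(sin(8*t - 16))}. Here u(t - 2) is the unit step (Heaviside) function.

8*exp(-2*s)/(s^2 + 64)

By the second shifting theorem, L{u(t - c)·g(t - c)} = e^(-cs)·G(s) with c = 2 and G(s) = L{g(t)}.
L{sin(8t)} = 8/(s^2 + 64).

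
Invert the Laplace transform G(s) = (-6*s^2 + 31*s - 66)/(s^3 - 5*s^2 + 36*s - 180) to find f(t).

Factor the denominator: s^3 - 5*s^2 + 36*s - 180 = (s - 5)*(s^2 + 36).
Partial fraction decomposition gives [-1/(s - 5)] + [-5*s/(s^2 + 36)] + [6/(s^2 + 36)].
Invert each term: -1/(s - 5) ↔ -e^(5t); -5·s/(s^2 + 36) ↔ -5cos(6t); 1·6/(s^2 + 36) ↔ sin(6t).

f(t) = -exp(5*t) + sin(6*t) - 5*cos(6*t)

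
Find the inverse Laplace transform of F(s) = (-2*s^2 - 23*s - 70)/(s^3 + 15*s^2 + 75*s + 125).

Factor the denominator: s^3 + 15*s^2 + 75*s + 125 = (s + 5)^3.
Partial fraction decomposition gives [-2/(s + 5)] + [-3/(s + 5)^2] + [-5/(s + 5)^3].
Invert each term: -2/(s + 5) ↔ -2e^(-5t); -3/(s + 5)^2 ↔ -3t·e^(-5t); -5/(s + 5)^3 ↔ (-5/2)t^2·e^(-5t).

-5*t^2*exp(-5*t)/2 - 3*t*exp(-5*t) - 2*exp(-5*t)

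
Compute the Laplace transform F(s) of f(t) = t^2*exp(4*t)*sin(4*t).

F(s) = 8*(3*s^2 - 24*s + 32)/(s^2 - 8*s + 32)^3

L{sin(4t)} = 4/(s^2 + 16).
Multiplying by e^(4t) shifts s → s - 4, so L{exp(4*t)*sin(4*t)} = 4/((s - 4)^2 + 16).
Then apply L{t^2·g(t)} = (-1)^2 d^2/ds^2[G(s)] with G(s) = 4/((s - 4)^2 + 16):
differentiating 2 times and applying the sign gives 8*(3*s^2 - 24*s + 32)/(s^2 - 8*s + 32)^3.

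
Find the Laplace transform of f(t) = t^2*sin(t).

2*(3*s^2 - 1)/(s^2 + 1)^3

L{sin(t)} = 1/(s^2 + 1).
Then apply L{t^2·g(t)} = (-1)^2 d^2/ds^2[G(s)] with G(s) = 1/(s^2 + 1):
differentiating 2 times and applying the sign gives 2*(3*s^2 - 1)/(s^2 + 1)^3.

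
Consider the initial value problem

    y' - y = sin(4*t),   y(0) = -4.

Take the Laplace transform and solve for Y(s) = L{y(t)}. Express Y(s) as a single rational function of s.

Y(s) = (-4*s^2 - 60)/(s^3 - s^2 + 16*s - 16)

Take the Laplace transform of both sides.
With L{y'} = sY - y(0) = sY - (-4): the LHS transforms to (s - 1)Y - (-4).
The right side is L{sin(4*t)} = 4/(s^2 + 16).
So (s - 1)Y = 4/(s^2 + 16) + (-4).
Solve for Y(s) and write it as one ratio of polynomials.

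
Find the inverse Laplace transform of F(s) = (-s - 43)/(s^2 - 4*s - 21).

-5*exp(7*t) + 4*exp(-3*t)

Factor the denominator: s^2 - 4*s - 21 = (s - 7)*(s + 3).
Partial fraction decomposition gives [4/(s + 3)] + [-5/(s - 7)].
Invert each term: 4/(s + 3) ↔ 4e^(-3t); -5/(s - 7) ↔ -5e^(7t).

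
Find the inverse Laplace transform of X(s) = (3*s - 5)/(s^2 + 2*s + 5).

-4*exp(-t)*sin(2*t) + 3*exp(-t)*cos(2*t)

Complete the square in the denominator: s^2 + 2*s + 5 = (s + 1)^2 + 2^2.
Split the numerator to match: 3*s - 5 = 3·(s + 1) - 4·2.
Invert each term: 3·(s + 1)/((s + 1)^2 + 4) ↔ 3e^(-t)cos(2t); -4·2/((s + 1)^2 + 4) ↔ -4e^(-t)sin(2t).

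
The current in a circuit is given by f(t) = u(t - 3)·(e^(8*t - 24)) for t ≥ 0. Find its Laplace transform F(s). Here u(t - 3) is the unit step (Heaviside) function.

By the second shifting theorem, L{u(t - c)·g(t - c)} = e^(-cs)·G(s) with c = 3 and G(s) = L{g(t)}.
L{e^(8t)} = 1/(s - 8).

F(s) = exp(-3*s)/(s - 8)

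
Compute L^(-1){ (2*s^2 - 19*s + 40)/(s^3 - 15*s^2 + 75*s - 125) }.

-5*t^2*exp(5*t)/2 + t*exp(5*t) + 2*exp(5*t)

Factor the denominator: s^3 - 15*s^2 + 75*s - 125 = (s - 5)^3.
Partial fraction decomposition gives [2/(s - 5)] + [(s - 5)^(-2)] + [-5/(s - 5)^3].
Invert each term: 2/(s - 5) ↔ 2e^(5t); 1/(s - 5)^2 ↔ t·e^(5t); -5/(s - 5)^3 ↔ (-5/2)t^2·e^(5t).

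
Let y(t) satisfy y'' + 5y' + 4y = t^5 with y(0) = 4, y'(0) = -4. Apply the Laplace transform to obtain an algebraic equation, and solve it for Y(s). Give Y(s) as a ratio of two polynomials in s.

Y(s) = (4*s^7 + 16*s^6 + 120)/(s^8 + 5*s^7 + 4*s^6)

Apply the Laplace transform to the equation.
With L{y''} = s^2 Y - s·y(0) - y'(0) and L{y'} = sY - y(0), with y(0) = 4, y'(0) = -4: the LHS transforms to (s^2 + 5*s + 4)Y - (4*s + 16).
The right side is L{t^5} = 120/s^6.
So (s^2 + 5*s + 4)Y = 120/s^6 + (4*s + 16).
Solve for Y(s) and write it as one ratio of polynomials.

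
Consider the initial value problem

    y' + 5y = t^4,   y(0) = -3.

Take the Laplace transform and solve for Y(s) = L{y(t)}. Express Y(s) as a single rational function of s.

Transform both sides with L{·}.
With L{y'} = sY - y(0) = sY - (-3): the LHS transforms to (s + 5)Y - (-3).
The right side is L{t^4} = 24/s^5.
So (s + 5)Y = 24/s^5 + (-3).
Solve for Y(s) and write it as one ratio of polynomials.

Y(s) = (-3*s^5 + 24)/(s^6 + 5*s^5)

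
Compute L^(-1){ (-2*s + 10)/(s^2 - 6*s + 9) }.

4*t*exp(3*t) - 2*exp(3*t)

Factor the denominator: s^2 - 6*s + 9 = (s - 3)^2.
Partial fraction decomposition gives [-2/(s - 3)] + [4/(s - 3)^2].
Invert each term: -2/(s - 3) ↔ -2e^(3t); 4/(s - 3)^2 ↔ 4t·e^(3t).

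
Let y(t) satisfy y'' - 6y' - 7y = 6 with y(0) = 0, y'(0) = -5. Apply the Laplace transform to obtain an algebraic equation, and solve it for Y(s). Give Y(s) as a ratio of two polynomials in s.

Apply the Laplace transform to the equation.
The derivative rules (L{y''} = s^2 Y - s·y(0) - y'(0) and L{y'} = sY - y(0), with y(0) = 0, y'(0) = -5) turn the left side into (s^2 - 6*s - 7)Y - (-5).
The right side is L{6} = 6/s.
So (s^2 - 6*s - 7)Y = 6/s + (-5).
Isolate Y and clear denominators.

Y(s) = (-5*s + 6)/(s^3 - 6*s^2 - 7*s)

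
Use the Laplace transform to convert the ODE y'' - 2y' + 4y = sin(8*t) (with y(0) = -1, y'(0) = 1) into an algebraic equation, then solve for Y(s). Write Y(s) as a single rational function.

Apply the Laplace transform to the equation.
Using L{y''} = s^2 Y - s·y(0) - y'(0) and L{y'} = sY - y(0), with y(0) = -1, y'(0) = 1, the left side becomes (s^2 - 2*s + 4)Y - (-s + 3).
The right side is L{sin(8*t)} = 8/(s^2 + 64).
So (s^2 - 2*s + 4)Y = 8/(s^2 + 64) + (-s + 3).
Solve for Y(s) and write it as one ratio of polynomials.

Y(s) = (-s^3 + 3*s^2 - 64*s + 200)/(s^4 - 2*s^3 + 68*s^2 - 128*s + 256)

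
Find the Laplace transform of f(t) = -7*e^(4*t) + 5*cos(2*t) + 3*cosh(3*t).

5*s/(s^2 + 4) + 3*s/(s^2 - 9) - 7/(s - 4)

By linearity of the Laplace transform, transform each term separately.
(5)·[L{cos(2t)} = s/(s^2 + 4)]; (-7)·[L{e^(4t)} = 1/(s - 4)]; (3)·[L{cosh(3t)} = s/(s^2 - 9)].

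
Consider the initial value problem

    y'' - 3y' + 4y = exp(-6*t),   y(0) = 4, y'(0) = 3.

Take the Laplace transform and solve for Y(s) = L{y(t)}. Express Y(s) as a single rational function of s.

Y(s) = (4*s^2 + 15*s - 53)/(s^3 + 3*s^2 - 14*s + 24)

Take the Laplace transform of both sides.
With L{y''} = s^2 Y - s·y(0) - y'(0) and L{y'} = sY - y(0), with y(0) = 4, y'(0) = 3: the LHS transforms to (s^2 - 3*s + 4)Y - (4*s - 9).
The right side is L{exp(-6*t)} = 1/(s + 6).
So (s^2 - 3*s + 4)Y = 1/(s + 6) + (4*s - 9).
Divide through and combine into a single rational function.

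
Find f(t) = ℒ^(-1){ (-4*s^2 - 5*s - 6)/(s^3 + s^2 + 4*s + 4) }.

Factor the denominator: s^3 + s^2 + 4*s + 4 = (s + 1)*(s^2 + 4).
Partial fraction decomposition gives [-1/(s + 1)] + [-3*s/(s^2 + 4)] + [-2/(s^2 + 4)].
Invert each term: -1/(s + 1) ↔ -e^(-t); -3·s/(s^2 + 4) ↔ -3cos(2t); -1·2/(s^2 + 4) ↔ -sin(2t).

f(t) = -sin(2*t) - 3*cos(2*t) - exp(-t)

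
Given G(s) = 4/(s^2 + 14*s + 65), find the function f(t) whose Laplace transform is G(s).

Rewrite the denominator: s^2 + 14*s + 65 = (s + 7)^2 + 16.
The form in (s + 7) signals a first-shifting-theorem factor e^(-7t).
Since L{sin(4t)} = 4/(s^2 + 16), the inverse is exp(-7*t)*sin(4*t).

f(t) = exp(-7*t)*sin(4*t)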